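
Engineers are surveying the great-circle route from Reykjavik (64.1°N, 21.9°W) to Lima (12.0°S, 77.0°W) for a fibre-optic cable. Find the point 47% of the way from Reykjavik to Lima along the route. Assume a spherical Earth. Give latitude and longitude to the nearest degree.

≈ 31°N, 60°W

The haversine formula gives a central angle δ ≈ 1.513 rad (86.7°) between the endpoints.
Interpolate at f = 0.47 with slerp weights a = sin((1−f)δ)/sin δ ≈ 0.720, b = sin(fδ)/sin δ ≈ 0.654.
p = a·p₁ + b·p₂ ≈ (0.436, -0.740, 0.512); φ = arcsin(p_z) ≈ 30.78°, λ = atan2(p_y, p_x) ≈ -59.53°.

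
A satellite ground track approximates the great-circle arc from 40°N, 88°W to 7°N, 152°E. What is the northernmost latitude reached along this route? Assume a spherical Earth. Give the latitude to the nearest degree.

≈ 46°N

The great circle lies in the plane with unit normal n̂ = (p₁ × p₂)/|p₁ × p₂|.
Here n̂_z ≈ -0.691; the vertex latitude is φ_max = arccos|n̂_z| ≈ 46.3°.
Check via Clairaut: cos φ_max = |cos φ₁| · sin C = cos(40.0°)·sin(64.4°) ≈ 0.691, again giving ≈ 46.3°.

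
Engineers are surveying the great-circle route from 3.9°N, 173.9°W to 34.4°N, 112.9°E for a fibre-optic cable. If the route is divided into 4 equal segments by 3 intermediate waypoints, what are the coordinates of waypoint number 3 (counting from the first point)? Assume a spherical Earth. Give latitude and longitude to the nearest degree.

From cos δ = sin φ₁ sin φ₂ + cos φ₁ cos φ₂ cos Δλ, the central angle is δ ≈ 1.291 rad (74.0°).
Interpolate at f = 3/4 with slerp weights a = sin((1−f)δ)/sin δ ≈ 0.330, b = sin(fδ)/sin δ ≈ 0.857.
p = a·p₁ + b·p₂ ≈ (-0.603, 0.617, 0.507); φ = arcsin(p_z) ≈ 30.45°, λ = atan2(p_y, p_x) ≈ 134.34°.

≈ 30°N, 134°E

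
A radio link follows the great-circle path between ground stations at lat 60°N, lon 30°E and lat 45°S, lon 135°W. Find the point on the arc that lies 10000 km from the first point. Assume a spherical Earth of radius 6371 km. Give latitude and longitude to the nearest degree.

≈ lat 23°N, lon 108°W

The haversine formula gives a central angle δ ≈ 2.837 rad (162.5°) between the endpoints. The total great-circle distance is δ·R ≈ 2.837 × 6371 ≈ 18073 km, so the target fraction is f = 10000/18073 ≈ 0.553.
Interpolate at f ≈ 0.553 with slerp weights a = sin((1−f)δ)/sin δ ≈ 3.179, b = sin(fδ)/sin δ ≈ 3.331.
p = a·p₁ + b·p₂ ≈ (-0.289, -0.871, 0.397); φ = arcsin(p_z) ≈ 23.41°, λ = atan2(p_y, p_x) ≈ -108.37°.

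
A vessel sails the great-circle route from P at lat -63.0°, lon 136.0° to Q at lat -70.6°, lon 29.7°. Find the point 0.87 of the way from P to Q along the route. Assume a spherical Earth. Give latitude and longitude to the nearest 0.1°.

The haversine formula gives a central angle δ ≈ 0.647 rad (37.1°) between the endpoints.
Interpolate at f = 0.87 with slerp weights a = sin((1−f)δ)/sin δ ≈ 0.139, b = sin(fδ)/sin δ ≈ 0.885.
p = a·p₁ + b·p₂ ≈ (0.210, 0.190, -0.959); φ = arcsin(p_z) ≈ -73.57°, λ = atan2(p_y, p_x) ≈ 42.10°.

≈ lat -73.6°, lon 42.1°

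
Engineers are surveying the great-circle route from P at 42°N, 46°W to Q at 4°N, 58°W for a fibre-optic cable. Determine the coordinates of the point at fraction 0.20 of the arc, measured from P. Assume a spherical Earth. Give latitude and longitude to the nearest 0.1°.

Convert each endpoint to a unit vector on the sphere (x = cos φ cos λ, y = cos φ sin λ, z = sin φ).
The central angle between the endpoints is δ = arccos(p₁·p₂) ≈ 0.689 rad (39.5°).
Interpolate at f = 0.20 with slerp weights a = sin((1−f)δ)/sin δ ≈ 0.824, b = sin(fδ)/sin δ ≈ 0.216.
p = a·p₁ + b·p₂ ≈ (0.539, -0.623, 0.566); φ = arcsin(p_z) ≈ 34.49°, λ = atan2(p_y, p_x) ≈ -49.12°.

≈ 34.5°N, 49.1°W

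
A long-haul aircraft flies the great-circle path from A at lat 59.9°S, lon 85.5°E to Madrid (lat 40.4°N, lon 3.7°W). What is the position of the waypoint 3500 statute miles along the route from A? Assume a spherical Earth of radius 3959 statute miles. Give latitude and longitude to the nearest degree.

From cos δ = sin φ₁ sin φ₂ + cos φ₁ cos φ₂ cos Δλ, the central angle is δ ≈ 2.160 rad (123.7°). The total great-circle distance is δ·R ≈ 2.160 × 3959 ≈ 8550 mi, so the target fraction is f = 3500/8550 ≈ 0.409.
Interpolate at f ≈ 0.409 with slerp weights a = sin((1−f)δ)/sin δ ≈ 1.150, b = sin(fδ)/sin δ ≈ 0.930.
p = a·p₁ + b·p₂ ≈ (0.752, 0.530, -0.393); φ = arcsin(p_z) ≈ -23.12°, λ = atan2(p_y, p_x) ≈ 35.15°.

≈ lat 23°S, lon 35°E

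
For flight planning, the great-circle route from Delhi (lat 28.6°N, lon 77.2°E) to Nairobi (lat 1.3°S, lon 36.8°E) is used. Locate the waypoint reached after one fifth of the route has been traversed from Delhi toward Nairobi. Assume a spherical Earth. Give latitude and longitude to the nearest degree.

≈ lat 23°N, lon 68°E

Write both endpoints as unit vectors p₁, p₂ with components (cos φ cos λ, cos φ sin λ, sin φ).
The central angle between the endpoints is δ = arccos(p₁·p₂) ≈ 0.853 rad (48.9°).
Interpolate at f = 1/5 with slerp weights a = sin((1−f)δ)/sin δ ≈ 0.837, b = sin(fδ)/sin δ ≈ 0.225.
p = a·p₁ + b·p₂ ≈ (0.343, 0.852, 0.396); φ = arcsin(p_z) ≈ 23.31°, λ = atan2(p_y, p_x) ≈ 68.05°.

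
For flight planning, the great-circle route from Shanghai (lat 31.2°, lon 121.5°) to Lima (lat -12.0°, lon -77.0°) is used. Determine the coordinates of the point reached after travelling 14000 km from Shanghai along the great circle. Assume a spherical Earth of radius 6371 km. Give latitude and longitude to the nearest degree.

≈ lat 10°, lon -95°

The haversine formula gives a central angle δ ≈ 2.693 rad (154.3°) between the endpoints. The total great-circle distance is δ·R ≈ 2.693 × 6371 ≈ 17158 km, so the target fraction is f = 14000/17158 ≈ 0.816.
Interpolate at f ≈ 0.816 with slerp weights a = sin((1−f)δ)/sin δ ≈ 1.097, b = sin(fδ)/sin δ ≈ 1.868.
p = a·p₁ + b·p₂ ≈ (-0.079, -0.980, 0.180); φ = arcsin(p_z) ≈ 10.37°, λ = atan2(p_y, p_x) ≈ -94.62°.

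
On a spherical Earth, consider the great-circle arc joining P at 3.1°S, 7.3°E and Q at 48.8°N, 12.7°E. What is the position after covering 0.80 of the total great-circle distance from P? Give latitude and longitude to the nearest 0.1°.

≈ 38.4°N, 11.1°E

Convert each endpoint to a unit vector on the sphere (x = cos φ cos λ, y = cos φ sin λ, z = sin φ).
The central angle between the endpoints is δ = arccos(p₁·p₂) ≈ 0.910 rad (52.1°).
Interpolate at f = 0.80 with slerp weights a = sin((1−f)δ)/sin δ ≈ 0.229, b = sin(fδ)/sin δ ≈ 0.843.
p = a·p₁ + b·p₂ ≈ (0.769, 0.151, 0.622); φ = arcsin(p_z) ≈ 38.44°, λ = atan2(p_y, p_x) ≈ 11.12°.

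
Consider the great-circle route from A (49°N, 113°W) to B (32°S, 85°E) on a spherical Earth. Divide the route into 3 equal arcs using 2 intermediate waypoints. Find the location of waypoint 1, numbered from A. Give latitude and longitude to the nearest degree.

Convert each endpoint to a unit vector on the sphere (x = cos φ cos λ, y = cos φ sin λ, z = sin φ).
The central angle between the endpoints is δ = arccos(p₁·p₂) ≈ 2.763 rad (158.3°).
Interpolate at f = 1/3 with slerp weights a = sin((1−f)δ)/sin δ ≈ 2.605, b = sin(fδ)/sin δ ≈ 2.152.
p = a·p₁ + b·p₂ ≈ (-0.509, 0.245, 0.825); φ = arcsin(p_z) ≈ 55.62°, λ = atan2(p_y, p_x) ≈ 154.25°.

≈ (56°N, 154°E)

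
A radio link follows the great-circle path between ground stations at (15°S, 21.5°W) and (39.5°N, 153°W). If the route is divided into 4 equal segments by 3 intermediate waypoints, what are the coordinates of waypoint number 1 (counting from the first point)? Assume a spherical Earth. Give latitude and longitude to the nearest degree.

Write both endpoints as unit vectors p₁, p₂ with components (cos φ cos λ, cos φ sin λ, sin φ).
The central angle between the endpoints is δ = arccos(p₁·p₂) ≈ 2.290 rad (131.2°).
Interpolate at f = 1/4 with slerp weights a = sin((1−f)δ)/sin δ ≈ 1.315, b = sin(fδ)/sin δ ≈ 0.720.
p = a·p₁ + b·p₂ ≈ (0.687, -0.717, 0.118); φ = arcsin(p_z) ≈ 6.75°, λ = atan2(p_y, p_x) ≈ -46.26°.

≈ (7°N, 46°W)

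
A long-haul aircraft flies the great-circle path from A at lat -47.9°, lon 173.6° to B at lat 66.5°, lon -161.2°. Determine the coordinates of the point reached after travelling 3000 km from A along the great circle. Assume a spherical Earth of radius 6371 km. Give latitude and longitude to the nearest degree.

Convert each endpoint to a unit vector on the sphere (x = cos φ cos λ, y = cos φ sin λ, z = sin φ).
The central angle between the endpoints is δ = arccos(p₁·p₂) ≈ 2.025 rad (116.0°). The total great-circle distance is δ·R ≈ 2.025 × 6371 ≈ 12900 km, so the target fraction is f = 3000/12900 ≈ 0.233.
Interpolate at f ≈ 0.233 with slerp weights a = sin((1−f)δ)/sin δ ≈ 1.113, b = sin(fδ)/sin δ ≈ 0.505.
p = a·p₁ + b·p₂ ≈ (-0.932, 0.018, -0.363); φ = arcsin(p_z) ≈ -21.26°, λ = atan2(p_y, p_x) ≈ 178.88°.

≈ lat -21°, lon 179°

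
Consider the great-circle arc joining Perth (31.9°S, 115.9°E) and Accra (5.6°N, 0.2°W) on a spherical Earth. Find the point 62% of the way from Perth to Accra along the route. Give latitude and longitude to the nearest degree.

From cos δ = sin φ₁ sin φ₂ + cos φ₁ cos φ₂ cos Δλ, the central angle is δ ≈ 2.008 rad (115.0°).
Interpolate at f = 0.62 with slerp weights a = sin((1−f)δ)/sin δ ≈ 0.763, b = sin(fδ)/sin δ ≈ 1.046.
p = a·p₁ + b·p₂ ≈ (0.758, 0.579, -0.301); φ = arcsin(p_z) ≈ -17.52°, λ = atan2(p_y, p_x) ≈ 37.38°.

≈ (18°S, 37°E)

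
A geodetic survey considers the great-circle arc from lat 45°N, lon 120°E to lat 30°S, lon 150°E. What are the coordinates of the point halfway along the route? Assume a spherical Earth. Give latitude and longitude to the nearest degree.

Write both endpoints as unit vectors p₁, p₂ with components (cos φ cos λ, cos φ sin λ, sin φ).
The central angle between the endpoints is δ = arccos(p₁·p₂) ≈ 1.393 rad (79.8°).
Interpolate at f = 1/2 with slerp weights a = sin((1−f)δ)/sin δ ≈ 0.652, b = sin(fδ)/sin δ ≈ 0.652.
p = a·p₁ + b·p₂ ≈ (-0.719, 0.681, 0.135); φ = arcsin(p_z) ≈ 7.76°, λ = atan2(p_y, p_x) ≈ 136.55°.

≈ lat 8°N, lon 137°E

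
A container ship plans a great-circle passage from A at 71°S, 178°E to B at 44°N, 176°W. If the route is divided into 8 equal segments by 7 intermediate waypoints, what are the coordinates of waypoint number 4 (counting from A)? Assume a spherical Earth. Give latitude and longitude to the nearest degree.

From cos δ = sin φ₁ sin φ₂ + cos φ₁ cos φ₂ cos Δλ, the central angle is δ ≈ 2.009 rad (115.1°).
Interpolate at f = 4/8 with slerp weights a = sin((1−f)δ)/sin δ ≈ 0.932, b = sin(fδ)/sin δ ≈ 0.932.
p = a·p₁ + b·p₂ ≈ (-0.972, -0.036, -0.234); φ = arcsin(p_z) ≈ -13.52°, λ = atan2(p_y, p_x) ≈ -177.87°.

≈ 14°S, 178°W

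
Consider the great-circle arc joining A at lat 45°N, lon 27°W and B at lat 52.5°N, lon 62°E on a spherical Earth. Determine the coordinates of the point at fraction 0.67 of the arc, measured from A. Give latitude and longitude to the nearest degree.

≈ lat 58°N, lon 31°E

Write both endpoints as unit vectors p₁, p₂ with components (cos φ cos λ, cos φ sin λ, sin φ).
The central angle between the endpoints is δ = arccos(p₁·p₂) ≈ 0.966 rad (55.4°).
Interpolate at f = 0.67 with slerp weights a = sin((1−f)δ)/sin δ ≈ 0.381, b = sin(fδ)/sin δ ≈ 0.733.
p = a·p₁ + b·p₂ ≈ (0.450, 0.272, 0.851); φ = arcsin(p_z) ≈ 58.31°, λ = atan2(p_y, p_x) ≈ 31.15°.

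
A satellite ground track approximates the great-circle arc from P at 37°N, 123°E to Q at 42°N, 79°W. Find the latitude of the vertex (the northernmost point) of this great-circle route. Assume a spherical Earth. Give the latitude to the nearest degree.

The great circle lies in the plane with unit normal n̂ = (p₁ × p₂)/|p₁ × p₂|.
Here n̂_z ≈ +0.225; the vertex latitude is φ_max = arccos|n̂_z| ≈ 77.0°.
Check via Clairaut: cos φ_max = |cos φ₁| · sin C = cos(37.0°)·sin(16.3°) ≈ 0.225, again giving ≈ 77.0°.

≈ 77°N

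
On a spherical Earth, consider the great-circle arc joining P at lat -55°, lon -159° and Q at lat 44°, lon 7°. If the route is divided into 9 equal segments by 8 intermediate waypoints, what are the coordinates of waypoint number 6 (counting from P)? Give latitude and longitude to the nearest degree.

Write both endpoints as unit vectors p₁, p₂ with components (cos φ cos λ, cos φ sin λ, sin φ).
The central angle between the endpoints is δ = arccos(p₁·p₂) ≈ 2.893 rad (165.8°).
Interpolate at f = 6/9 with slerp weights a = sin((1−f)δ)/sin δ ≈ 3.346, b = sin(fδ)/sin δ ≈ 3.813.
p = a·p₁ + b·p₂ ≈ (0.931, -0.353, -0.092); φ = arcsin(p_z) ≈ -5.27°, λ = atan2(p_y, p_x) ≈ -20.79°.

≈ lat -5°, lon -21°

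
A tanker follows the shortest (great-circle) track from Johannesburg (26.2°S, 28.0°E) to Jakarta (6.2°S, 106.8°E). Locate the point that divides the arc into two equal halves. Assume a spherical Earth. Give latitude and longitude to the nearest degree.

≈ (21°S, 70°E)

From cos δ = sin φ₁ sin φ₂ + cos φ₁ cos φ₂ cos Δλ, the central angle is δ ≈ 1.348 rad (77.2°).
Interpolate at f = 1/2 with slerp weights a = sin((1−f)δ)/sin δ ≈ 0.640, b = sin(fδ)/sin δ ≈ 0.640.
p = a·p₁ + b·p₂ ≈ (0.323, 0.879, -0.352); φ = arcsin(p_z) ≈ -20.59°, λ = atan2(p_y, p_x) ≈ 69.81°.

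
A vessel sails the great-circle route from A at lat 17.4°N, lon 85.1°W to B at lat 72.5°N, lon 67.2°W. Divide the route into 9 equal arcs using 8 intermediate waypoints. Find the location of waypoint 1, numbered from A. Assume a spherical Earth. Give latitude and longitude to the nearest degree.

Convert each endpoint to a unit vector on the sphere (x = cos φ cos λ, y = cos φ sin λ, z = sin φ).
The central angle between the endpoints is δ = arccos(p₁·p₂) ≈ 0.979 rad (56.1°).
Interpolate at f = 1/9 with slerp weights a = sin((1−f)δ)/sin δ ≈ 0.921, b = sin(fδ)/sin δ ≈ 0.131.
p = a·p₁ + b·p₂ ≈ (0.090, -0.912, 0.400); φ = arcsin(p_z) ≈ 23.59°, λ = atan2(p_y, p_x) ≈ -84.34°.

≈ lat 24°N, lon 84°W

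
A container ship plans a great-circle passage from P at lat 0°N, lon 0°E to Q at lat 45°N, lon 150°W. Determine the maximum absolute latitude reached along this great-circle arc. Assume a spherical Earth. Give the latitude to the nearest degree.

The great circle lies in the plane with unit normal n̂ = (p₁ × p₂)/|p₁ × p₂|.
Here n̂_z ≈ -0.447; the vertex latitude is φ_max = arccos|n̂_z| ≈ 63.4°.

≈ 63°N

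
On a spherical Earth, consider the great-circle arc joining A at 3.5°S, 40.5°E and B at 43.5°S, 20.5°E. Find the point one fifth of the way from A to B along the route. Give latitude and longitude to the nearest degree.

≈ 12°S, 37°E

Convert each endpoint to a unit vector on the sphere (x = cos φ cos λ, y = cos φ sin λ, z = sin φ).
The central angle between the endpoints is δ = arccos(p₁·p₂) ≈ 0.764 rad (43.7°).
Interpolate at f = 1/5 with slerp weights a = sin((1−f)δ)/sin δ ≈ 0.829, b = sin(fδ)/sin δ ≈ 0.220.
p = a·p₁ + b·p₂ ≈ (0.779, 0.594, -0.202); φ = arcsin(p_z) ≈ -11.66°, λ = atan2(p_y, p_x) ≈ 37.31°.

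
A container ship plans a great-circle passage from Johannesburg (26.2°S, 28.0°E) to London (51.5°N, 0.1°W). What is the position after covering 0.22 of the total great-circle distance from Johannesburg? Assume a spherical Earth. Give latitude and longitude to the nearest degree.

Write both endpoints as unit vectors p₁, p₂ with components (cos φ cos λ, cos φ sin λ, sin φ).
The central angle between the endpoints is δ = arccos(p₁·p₂) ≈ 1.423 rad (81.5°).
Interpolate at f = 0.22 with slerp weights a = sin((1−f)δ)/sin δ ≈ 0.906, b = sin(fδ)/sin δ ≈ 0.311.
p = a·p₁ + b·p₂ ≈ (0.911, 0.381, -0.156); φ = arcsin(p_z) ≈ -8.98°, λ = atan2(p_y, p_x) ≈ 22.70°.

≈ 9°S, 23°E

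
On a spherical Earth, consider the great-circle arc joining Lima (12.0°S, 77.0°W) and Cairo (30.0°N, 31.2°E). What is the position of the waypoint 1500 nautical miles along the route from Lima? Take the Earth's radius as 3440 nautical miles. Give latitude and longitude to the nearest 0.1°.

≈ (0.2°N, 55.1°W)

From cos δ = sin φ₁ sin φ₂ + cos φ₁ cos φ₂ cos Δλ, the central angle is δ ≈ 1.948 rad (111.6°). The total great-circle distance is δ·R ≈ 1.948 × 3440 ≈ 6702 nmi, so the target fraction is f = 1500/6702 ≈ 0.224.
Interpolate at f ≈ 0.224 with slerp weights a = sin((1−f)δ)/sin δ ≈ 1.074, b = sin(fδ)/sin δ ≈ 0.454.
p = a·p₁ + b·p₂ ≈ (0.573, -0.820, 0.004); φ = arcsin(p_z) ≈ 0.22°, λ = atan2(p_y, p_x) ≈ -55.05°.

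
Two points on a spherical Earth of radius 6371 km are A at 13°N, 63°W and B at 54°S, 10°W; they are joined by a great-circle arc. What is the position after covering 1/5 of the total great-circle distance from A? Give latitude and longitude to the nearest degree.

The haversine formula gives a central angle δ ≈ 1.407 rad (80.6°) between the endpoints.
Interpolate at f = 1/5 with slerp weights a = sin((1−f)δ)/sin δ ≈ 0.915, b = sin(fδ)/sin δ ≈ 0.282.
p = a·p₁ + b·p₂ ≈ (0.568, -0.823, -0.022); φ = arcsin(p_z) ≈ -1.26°, λ = atan2(p_y, p_x) ≈ -55.40°.

≈ 1°S, 55°W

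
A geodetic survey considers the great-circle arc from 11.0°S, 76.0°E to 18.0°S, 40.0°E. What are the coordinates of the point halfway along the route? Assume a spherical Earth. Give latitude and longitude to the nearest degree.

The haversine formula gives a central angle δ ≈ 0.619 rad (35.5°) between the endpoints.
Interpolate at f = 1/2 with slerp weights a = sin((1−f)δ)/sin δ ≈ 0.525, b = sin(fδ)/sin δ ≈ 0.525.
p = a·p₁ + b·p₂ ≈ (0.507, 0.821, -0.262); φ = arcsin(p_z) ≈ -15.21°, λ = atan2(p_y, p_x) ≈ 58.29°.

≈ 15°S, 58°E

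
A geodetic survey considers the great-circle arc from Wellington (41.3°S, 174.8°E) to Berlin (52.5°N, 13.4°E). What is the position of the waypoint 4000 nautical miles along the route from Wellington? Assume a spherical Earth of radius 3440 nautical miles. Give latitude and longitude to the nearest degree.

≈ 14°N, 135°E

Convert each endpoint to a unit vector on the sphere (x = cos φ cos λ, y = cos φ sin λ, z = sin φ).
The central angle between the endpoints is δ = arccos(p₁·p₂) ≈ 2.848 rad (163.2°). The total great-circle distance is δ·R ≈ 2.848 × 3440 ≈ 9795 nmi, so the target fraction is f = 4000/9795 ≈ 0.408.
Interpolate at f ≈ 0.408 with slerp weights a = sin((1−f)δ)/sin δ ≈ 3.428, b = sin(fδ)/sin δ ≈ 3.167.
p = a·p₁ + b·p₂ ≈ (-0.689, 0.680, 0.250); φ = arcsin(p_z) ≈ 14.49°, λ = atan2(p_y, p_x) ≈ 135.38°.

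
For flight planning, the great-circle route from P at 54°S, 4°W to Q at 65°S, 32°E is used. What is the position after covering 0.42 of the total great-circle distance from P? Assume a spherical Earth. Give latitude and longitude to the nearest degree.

≈ 60°S, 8°E

Write both endpoints as unit vectors p₁, p₂ with components (cos φ cos λ, cos φ sin λ, sin φ).
The central angle between the endpoints is δ = arccos(p₁·p₂) ≈ 0.365 rad (20.9°).
Interpolate at f = 0.42 with slerp weights a = sin((1−f)δ)/sin δ ≈ 0.589, b = sin(fδ)/sin δ ≈ 0.428.
p = a·p₁ + b·p₂ ≈ (0.498, 0.072, -0.864); φ = arcsin(p_z) ≈ -59.76°, λ = atan2(p_y, p_x) ≈ 8.18°.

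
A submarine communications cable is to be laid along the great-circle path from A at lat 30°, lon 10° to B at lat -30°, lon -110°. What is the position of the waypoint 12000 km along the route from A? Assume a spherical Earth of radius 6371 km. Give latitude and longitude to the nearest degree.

≈ lat -22°, lon -88°

Convert each endpoint to a unit vector on the sphere (x = cos φ cos λ, y = cos φ sin λ, z = sin φ).
The central angle between the endpoints is δ = arccos(p₁·p₂) ≈ 2.246 rad (128.7°). The total great-circle distance is δ·R ≈ 2.246 × 6371 ≈ 14309 km, so the target fraction is f = 12000/14309 ≈ 0.839.
Interpolate at f ≈ 0.839 with slerp weights a = sin((1−f)δ)/sin δ ≈ 0.454, b = sin(fδ)/sin δ ≈ 1.219.
p = a·p₁ + b·p₂ ≈ (0.026, -0.924, -0.382); φ = arcsin(p_z) ≈ -22.48°, λ = atan2(p_y, p_x) ≈ -88.37°.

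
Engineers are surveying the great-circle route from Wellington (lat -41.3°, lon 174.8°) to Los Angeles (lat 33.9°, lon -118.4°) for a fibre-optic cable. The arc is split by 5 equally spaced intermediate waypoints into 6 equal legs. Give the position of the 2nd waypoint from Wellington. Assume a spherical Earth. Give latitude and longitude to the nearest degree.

≈ lat -17°, lon -160°

The haversine formula gives a central angle δ ≈ 1.694 rad (97.0°) between the endpoints.
Interpolate at f = 2/6 with slerp weights a = sin((1−f)δ)/sin δ ≈ 0.911, b = sin(fδ)/sin δ ≈ 0.539.
p = a·p₁ + b·p₂ ≈ (-0.894, -0.332, -0.301); φ = arcsin(p_z) ≈ -17.49°, λ = atan2(p_y, p_x) ≈ -159.66°.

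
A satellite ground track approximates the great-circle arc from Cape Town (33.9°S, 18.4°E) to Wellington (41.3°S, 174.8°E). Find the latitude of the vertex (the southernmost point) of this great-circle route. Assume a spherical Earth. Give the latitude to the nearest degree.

≈ 75°S

The great circle lies in the plane with unit normal n̂ = (p₁ × p₂)/|p₁ × p₂|.
Here n̂_z ≈ +0.255; the vertex latitude is φ_max = arccos|n̂_z| ≈ 75.2°.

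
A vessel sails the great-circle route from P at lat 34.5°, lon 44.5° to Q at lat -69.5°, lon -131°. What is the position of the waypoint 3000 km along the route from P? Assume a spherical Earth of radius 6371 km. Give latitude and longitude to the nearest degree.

≈ lat 8°, lon 43°

Convert each endpoint to a unit vector on the sphere (x = cos φ cos λ, y = cos φ sin λ, z = sin φ).
The central angle between the endpoints is δ = arccos(p₁·p₂) ≈ 2.529 rad (144.9°). The total great-circle distance is δ·R ≈ 2.529 × 6371 ≈ 16113 km, so the target fraction is f = 3000/16113 ≈ 0.186.
Interpolate at f ≈ 0.186 with slerp weights a = sin((1−f)δ)/sin δ ≈ 1.537, b = sin(fδ)/sin δ ≈ 0.789.
p = a·p₁ + b·p₂ ≈ (0.722, 0.679, 0.131); φ = arcsin(p_z) ≈ 7.55°, λ = atan2(p_y, p_x) ≈ 43.25°.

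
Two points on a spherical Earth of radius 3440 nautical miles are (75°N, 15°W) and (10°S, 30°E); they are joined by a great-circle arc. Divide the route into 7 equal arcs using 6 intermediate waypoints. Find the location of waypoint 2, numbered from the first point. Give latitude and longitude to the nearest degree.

≈ (52°N, 14°E)

The haversine formula gives a central angle δ ≈ 1.558 rad (89.3°) between the endpoints.
Interpolate at f = 2/7 with slerp weights a = sin((1−f)δ)/sin δ ≈ 0.897, b = sin(fδ)/sin δ ≈ 0.431.
p = a·p₁ + b·p₂ ≈ (0.592, 0.152, 0.792); φ = arcsin(p_z) ≈ 52.35°, λ = atan2(p_y, p_x) ≈ 14.41°.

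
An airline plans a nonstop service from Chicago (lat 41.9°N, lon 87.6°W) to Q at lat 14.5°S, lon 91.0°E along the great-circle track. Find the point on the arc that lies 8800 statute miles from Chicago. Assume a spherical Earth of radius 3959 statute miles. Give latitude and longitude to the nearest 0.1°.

The haversine formula gives a central angle δ ≈ 2.663 rad (152.6°) between the endpoints. The total great-circle distance is δ·R ≈ 2.663 × 3959 ≈ 10542 mi, so the target fraction is f = 8800/10542 ≈ 0.835.
Interpolate at f ≈ 0.835 with slerp weights a = sin((1−f)δ)/sin δ ≈ 0.925, b = sin(fδ)/sin δ ≈ 1.726.
p = a·p₁ + b·p₂ ≈ (-0.000, 0.983, 0.186); φ = arcsin(p_z) ≈ 10.70°, λ = atan2(p_y, p_x) ≈ 90.02°.

≈ lat 10.7°N, lon 90.0°E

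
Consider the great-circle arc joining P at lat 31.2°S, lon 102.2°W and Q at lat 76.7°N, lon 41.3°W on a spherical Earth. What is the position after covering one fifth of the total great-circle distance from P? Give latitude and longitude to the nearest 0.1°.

Convert each endpoint to a unit vector on the sphere (x = cos φ cos λ, y = cos φ sin λ, z = sin φ).
The central angle between the endpoints is δ = arccos(p₁·p₂) ≈ 1.992 rad (114.1°).
Interpolate at f = 1/5 with slerp weights a = sin((1−f)δ)/sin δ ≈ 1.095, b = sin(fδ)/sin δ ≈ 0.425.
p = a·p₁ + b·p₂ ≈ (-0.125, -0.980, -0.154); φ = arcsin(p_z) ≈ -8.85°, λ = atan2(p_y, p_x) ≈ -97.24°.

≈ lat 8.9°S, lon 97.2°W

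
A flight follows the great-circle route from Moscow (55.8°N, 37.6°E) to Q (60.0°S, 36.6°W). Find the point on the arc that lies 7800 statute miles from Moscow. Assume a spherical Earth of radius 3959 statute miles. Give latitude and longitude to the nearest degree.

Convert each endpoint to a unit vector on the sphere (x = cos φ cos λ, y = cos φ sin λ, z = sin φ).
The central angle between the endpoints is δ = arccos(p₁·p₂) ≈ 2.265 rad (129.8°). The total great-circle distance is δ·R ≈ 2.265 × 3959 ≈ 8967 mi, so the target fraction is f = 7800/8967 ≈ 0.870.
Interpolate at f ≈ 0.870 with slerp weights a = sin((1−f)δ)/sin δ ≈ 0.378, b = sin(fδ)/sin δ ≈ 1.199.
p = a·p₁ + b·p₂ ≈ (0.650, -0.228, -0.725); φ = arcsin(p_z) ≈ -46.51°, λ = atan2(p_y, p_x) ≈ -19.32°.

≈ (47°S, 19°W)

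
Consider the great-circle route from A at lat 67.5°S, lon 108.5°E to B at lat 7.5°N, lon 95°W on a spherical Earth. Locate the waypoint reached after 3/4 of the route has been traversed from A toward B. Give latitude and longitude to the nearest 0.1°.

The haversine formula gives a central angle δ ≈ 2.058 rad (117.9°) between the endpoints.
Interpolate at f = 3/4 with slerp weights a = sin((1−f)δ)/sin δ ≈ 0.557, b = sin(fδ)/sin δ ≈ 1.132.
p = a·p₁ + b·p₂ ≈ (-0.165, -0.915, -0.367); φ = arcsin(p_z) ≈ -21.53°, λ = atan2(p_y, p_x) ≈ -100.24°.

≈ lat 21.5°S, lon 100.2°W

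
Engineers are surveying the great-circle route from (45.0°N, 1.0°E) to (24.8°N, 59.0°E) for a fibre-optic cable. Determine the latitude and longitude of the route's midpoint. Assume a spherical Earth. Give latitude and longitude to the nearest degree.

≈ (39°N, 34°E)

Write both endpoints as unit vectors p₁, p₂ with components (cos φ cos λ, cos φ sin λ, sin φ).
The central angle between the endpoints is δ = arccos(p₁·p₂) ≈ 0.881 rad (50.5°).
Interpolate at f = 1/2 with slerp weights a = sin((1−f)δ)/sin δ ≈ 0.553, b = sin(fδ)/sin δ ≈ 0.553.
p = a·p₁ + b·p₂ ≈ (0.649, 0.437, 0.623); φ = arcsin(p_z) ≈ 38.51°, λ = atan2(p_y, p_x) ≈ 33.94°.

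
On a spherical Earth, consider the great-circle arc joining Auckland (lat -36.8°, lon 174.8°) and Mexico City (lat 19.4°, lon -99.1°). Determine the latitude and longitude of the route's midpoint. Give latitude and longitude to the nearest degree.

Write both endpoints as unit vectors p₁, p₂ with components (cos φ cos λ, cos φ sin λ, sin φ).
The central angle between the endpoints is δ = arccos(p₁·p₂) ≈ 1.719 rad (98.5°).
Interpolate at f = 1/2 with slerp weights a = sin((1−f)δ)/sin δ ≈ 0.766, b = sin(fδ)/sin δ ≈ 0.766.
p = a·p₁ + b·p₂ ≈ (-0.725, -0.658, -0.204); φ = arcsin(p_z) ≈ -11.79°, λ = atan2(p_y, p_x) ≈ -137.79°.

≈ lat -12°, lon -138°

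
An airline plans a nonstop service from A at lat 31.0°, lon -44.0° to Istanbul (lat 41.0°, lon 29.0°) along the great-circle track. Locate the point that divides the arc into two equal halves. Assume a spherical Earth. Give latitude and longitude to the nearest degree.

From cos δ = sin φ₁ sin φ₂ + cos φ₁ cos φ₂ cos Δλ, the central angle is δ ≈ 1.016 rad (58.2°).
Interpolate at f = 1/2 with slerp weights a = sin((1−f)δ)/sin δ ≈ 0.572, b = sin(fδ)/sin δ ≈ 0.572.
p = a·p₁ + b·p₂ ≈ (0.731, -0.131, 0.670); φ = arcsin(p_z) ≈ 42.08°, λ = atan2(p_y, p_x) ≈ -10.19°.

≈ lat 42°, lon -10°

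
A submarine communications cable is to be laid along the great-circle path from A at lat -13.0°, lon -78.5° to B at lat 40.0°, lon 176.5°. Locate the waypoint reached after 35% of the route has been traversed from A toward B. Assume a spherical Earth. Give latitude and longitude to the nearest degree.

Write both endpoints as unit vectors p₁, p₂ with components (cos φ cos λ, cos φ sin λ, sin φ).
The central angle between the endpoints is δ = arccos(p₁·p₂) ≈ 1.915 rad (109.7°).
Interpolate at f = 0.35 with slerp weights a = sin((1−f)δ)/sin δ ≈ 1.007, b = sin(fδ)/sin δ ≈ 0.660.
p = a·p₁ + b·p₂ ≈ (-0.309, -0.930, 0.198); φ = arcsin(p_z) ≈ 11.41°, λ = atan2(p_y, p_x) ≈ -108.39°.

≈ lat 11°, lon -108°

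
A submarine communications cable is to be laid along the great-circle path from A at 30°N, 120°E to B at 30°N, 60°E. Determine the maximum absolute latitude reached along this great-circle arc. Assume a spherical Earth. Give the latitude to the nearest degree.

The great circle lies in the plane with unit normal n̂ = (p₁ × p₂)/|p₁ × p₂|.
Here n̂_z ≈ -0.832; the vertex latitude is φ_max = arccos|n̂_z| ≈ 33.7°.
Check via Clairaut: cos φ_max = |cos φ₁| · sin C = cos(30.0°)·sin(73.9°) ≈ 0.832, again giving ≈ 33.7°.

≈ 34°N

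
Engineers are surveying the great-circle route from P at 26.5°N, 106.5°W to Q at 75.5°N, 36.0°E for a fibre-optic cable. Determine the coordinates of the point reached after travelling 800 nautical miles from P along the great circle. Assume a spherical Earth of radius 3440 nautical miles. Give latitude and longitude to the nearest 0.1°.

Convert each endpoint to a unit vector on the sphere (x = cos φ cos λ, y = cos φ sin λ, z = sin φ).
The central angle between the endpoints is δ = arccos(p₁·p₂) ≈ 1.314 rad (75.3°). The total great-circle distance is δ·R ≈ 1.314 × 3440 ≈ 4519 nmi, so the target fraction is f = 800/4519 ≈ 0.177.
Interpolate at f ≈ 0.177 with slerp weights a = sin((1−f)δ)/sin δ ≈ 0.913, b = sin(fδ)/sin δ ≈ 0.238.
p = a·p₁ + b·p₂ ≈ (-0.184, -0.748, 0.638); φ = arcsin(p_z) ≈ 39.63°, λ = atan2(p_y, p_x) ≈ -103.80°.

≈ 39.6°N, 103.8°W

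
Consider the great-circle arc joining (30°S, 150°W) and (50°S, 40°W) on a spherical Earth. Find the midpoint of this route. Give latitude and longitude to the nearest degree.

≈ (55°S, 107°W)

Write both endpoints as unit vectors p₁, p₂ with components (cos φ cos λ, cos φ sin λ, sin φ).
The central angle between the endpoints is δ = arccos(p₁·p₂) ≈ 1.377 rad (78.9°).
Interpolate at f = 1/2 with slerp weights a = sin((1−f)δ)/sin δ ≈ 0.647, b = sin(fδ)/sin δ ≈ 0.647.
p = a·p₁ + b·p₂ ≈ (-0.167, -0.548, -0.820); φ = arcsin(p_z) ≈ -55.06°, λ = atan2(p_y, p_x) ≈ -106.93°.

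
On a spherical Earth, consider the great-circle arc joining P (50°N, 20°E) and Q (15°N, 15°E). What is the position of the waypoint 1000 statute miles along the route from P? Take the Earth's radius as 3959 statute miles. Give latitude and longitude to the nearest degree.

≈ (36°N, 17°E)

Write both endpoints as unit vectors p₁, p₂ with components (cos φ cos λ, cos φ sin λ, sin φ).
The central angle between the endpoints is δ = arccos(p₁·p₂) ≈ 0.615 rad (35.2°). The total great-circle distance is δ·R ≈ 0.615 × 3959 ≈ 2435 mi, so the target fraction is f = 1000/2435 ≈ 0.411.
Interpolate at f ≈ 0.411 with slerp weights a = sin((1−f)δ)/sin δ ≈ 0.614, b = sin(fδ)/sin δ ≈ 0.433.
p = a·p₁ + b·p₂ ≈ (0.775, 0.243, 0.583); φ = arcsin(p_z) ≈ 35.65°, λ = atan2(p_y, p_x) ≈ 17.43°.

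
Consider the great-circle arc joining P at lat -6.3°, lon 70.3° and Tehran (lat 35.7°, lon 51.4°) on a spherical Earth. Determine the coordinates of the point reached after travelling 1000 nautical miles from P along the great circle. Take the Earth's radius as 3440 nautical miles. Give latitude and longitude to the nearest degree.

≈ lat 9°, lon 64°

Write both endpoints as unit vectors p₁, p₂ with components (cos φ cos λ, cos φ sin λ, sin φ).
The central angle between the endpoints is δ = arccos(p₁·p₂) ≈ 0.796 rad (45.6°). The total great-circle distance is δ·R ≈ 0.796 × 3440 ≈ 2738 nmi, so the target fraction is f = 1000/2738 ≈ 0.365.
Interpolate at f ≈ 0.365 with slerp weights a = sin((1−f)δ)/sin δ ≈ 0.677, b = sin(fδ)/sin δ ≈ 0.401.
p = a·p₁ + b·p₂ ≈ (0.430, 0.888, 0.160); φ = arcsin(p_z) ≈ 9.19°, λ = atan2(p_y, p_x) ≈ 64.16°.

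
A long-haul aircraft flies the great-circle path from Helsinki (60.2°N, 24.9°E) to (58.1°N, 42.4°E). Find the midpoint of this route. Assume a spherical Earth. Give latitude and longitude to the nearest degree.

Write both endpoints as unit vectors p₁, p₂ with components (cos φ cos λ, cos φ sin λ, sin φ).
The central angle between the endpoints is δ = arccos(p₁·p₂) ≈ 0.160 rad (9.2°).
Interpolate at f = 1/2 with slerp weights a = sin((1−f)δ)/sin δ ≈ 0.502, b = sin(fδ)/sin δ ≈ 0.502.
p = a·p₁ + b·p₂ ≈ (0.422, 0.284, 0.861); φ = arcsin(p_z) ≈ 59.44°, λ = atan2(p_y, p_x) ≈ 33.92°.

≈ (59°N, 34°E)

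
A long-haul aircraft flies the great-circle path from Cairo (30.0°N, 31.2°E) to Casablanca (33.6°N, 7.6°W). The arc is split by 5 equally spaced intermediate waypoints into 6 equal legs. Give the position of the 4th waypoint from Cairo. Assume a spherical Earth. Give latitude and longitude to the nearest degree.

The haversine formula gives a central angle δ ≈ 0.576 rad (33.0°) between the endpoints.
Interpolate at f = 4/6 with slerp weights a = sin((1−f)δ)/sin δ ≈ 0.350, b = sin(fδ)/sin δ ≈ 0.688.
p = a·p₁ + b·p₂ ≈ (0.827, 0.081, 0.556); φ = arcsin(p_z) ≈ 33.76°, λ = atan2(p_y, p_x) ≈ 5.62°.

≈ 34°N, 6°E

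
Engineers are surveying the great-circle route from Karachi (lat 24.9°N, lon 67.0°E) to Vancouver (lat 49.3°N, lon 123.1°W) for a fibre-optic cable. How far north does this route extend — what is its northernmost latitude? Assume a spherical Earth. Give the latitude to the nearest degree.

≈ 84°N

The great circle lies in the plane with unit normal n̂ = (p₁ × p₂)/|p₁ × p₂|.
Here n̂_z ≈ +0.108; the vertex latitude is φ_max = arccos|n̂_z| ≈ 83.8°.
Check via Clairaut: cos φ_max = |cos φ₁| · sin C = cos(24.9°)·sin(6.8°) ≈ 0.108, again giving ≈ 83.8°.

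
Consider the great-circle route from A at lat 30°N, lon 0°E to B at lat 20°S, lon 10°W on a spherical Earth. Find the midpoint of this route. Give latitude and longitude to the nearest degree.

≈ lat 5°N, lon 5°W

From cos δ = sin φ₁ sin φ₂ + cos φ₁ cos φ₂ cos Δλ, the central angle is δ ≈ 0.889 rad (50.9°).
Interpolate at f = 1/2 with slerp weights a = sin((1−f)δ)/sin δ ≈ 0.554, b = sin(fδ)/sin δ ≈ 0.554.
p = a·p₁ + b·p₂ ≈ (0.992, -0.090, 0.087); φ = arcsin(p_z) ≈ 5.02°, λ = atan2(p_y, p_x) ≈ -5.20°.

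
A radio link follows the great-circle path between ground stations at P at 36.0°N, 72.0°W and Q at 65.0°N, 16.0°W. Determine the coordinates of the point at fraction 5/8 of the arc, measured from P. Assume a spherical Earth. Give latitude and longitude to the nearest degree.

Convert each endpoint to a unit vector on the sphere (x = cos φ cos λ, y = cos φ sin λ, z = sin φ).
The central angle between the endpoints is δ = arccos(p₁·p₂) ≈ 0.761 rad (43.6°).
Interpolate at f = 5/8 with slerp weights a = sin((1−f)δ)/sin δ ≈ 0.408, b = sin(fδ)/sin δ ≈ 0.664.
p = a·p₁ + b·p₂ ≈ (0.372, -0.391, 0.842); φ = arcsin(p_z) ≈ 57.32°, λ = atan2(p_y, p_x) ≈ -46.47°.

≈ 57°N, 46°W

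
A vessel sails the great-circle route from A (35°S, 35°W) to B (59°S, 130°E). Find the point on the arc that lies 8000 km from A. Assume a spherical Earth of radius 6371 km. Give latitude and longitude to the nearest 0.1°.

Convert each endpoint to a unit vector on the sphere (x = cos φ cos λ, y = cos φ sin λ, z = sin φ).
The central angle between the endpoints is δ = arccos(p₁·p₂) ≈ 1.487 rad (85.2°). The total great-circle distance is δ·R ≈ 1.487 × 6371 ≈ 9471 km, so the target fraction is f = 8000/9471 ≈ 0.845.
Interpolate at f ≈ 0.845 with slerp weights a = sin((1−f)δ)/sin δ ≈ 0.230, b = sin(fδ)/sin δ ≈ 0.954.
p = a·p₁ + b·p₂ ≈ (-0.162, 0.269, -0.950); φ = arcsin(p_z) ≈ -71.73°, λ = atan2(p_y, p_x) ≈ 121.07°.

≈ (71.7°S, 121.1°E)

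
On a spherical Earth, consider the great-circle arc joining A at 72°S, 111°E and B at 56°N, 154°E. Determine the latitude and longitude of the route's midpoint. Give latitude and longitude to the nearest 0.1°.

≈ 8.5°S, 139.0°E

Convert each endpoint to a unit vector on the sphere (x = cos φ cos λ, y = cos φ sin λ, z = sin φ).
The central angle between the endpoints is δ = arccos(p₁·p₂) ≈ 2.294 rad (131.5°).
Interpolate at f = 1/2 with slerp weights a = sin((1−f)δ)/sin δ ≈ 1.216, b = sin(fδ)/sin δ ≈ 1.216.
p = a·p₁ + b·p₂ ≈ (-0.746, 0.649, -0.148); φ = arcsin(p_z) ≈ -8.54°, λ = atan2(p_y, p_x) ≈ 138.98°.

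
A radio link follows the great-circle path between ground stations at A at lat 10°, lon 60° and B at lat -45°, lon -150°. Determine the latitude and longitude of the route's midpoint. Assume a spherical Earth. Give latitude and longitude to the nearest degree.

≈ lat -46°, lon 104°

Convert each endpoint to a unit vector on the sphere (x = cos φ cos λ, y = cos φ sin λ, z = sin φ).
The central angle between the endpoints is δ = arccos(p₁·p₂) ≈ 2.383 rad (136.5°).
Interpolate at f = 1/2 with slerp weights a = sin((1−f)δ)/sin δ ≈ 1.351, b = sin(fδ)/sin δ ≈ 1.351.
p = a·p₁ + b·p₂ ≈ (-0.162, 0.674, -0.720); φ = arcsin(p_z) ≈ -46.09°, λ = atan2(p_y, p_x) ≈ 103.51°.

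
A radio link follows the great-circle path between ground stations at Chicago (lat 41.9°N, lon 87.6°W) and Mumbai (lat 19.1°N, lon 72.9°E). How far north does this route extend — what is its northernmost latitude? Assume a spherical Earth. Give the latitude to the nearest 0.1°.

The great circle lies in the plane with unit normal n̂ = (p₁ × p₂)/|p₁ × p₂|.
Here n̂_z ≈ +0.262; the vertex latitude is φ_max = arccos|n̂_z| ≈ 74.8°.

≈ 74.8°N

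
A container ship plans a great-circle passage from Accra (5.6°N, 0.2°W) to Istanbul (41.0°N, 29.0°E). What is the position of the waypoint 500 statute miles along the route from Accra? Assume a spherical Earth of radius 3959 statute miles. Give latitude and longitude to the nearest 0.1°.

Write both endpoints as unit vectors p₁, p₂ with components (cos φ cos λ, cos φ sin λ, sin φ).
The central angle between the endpoints is δ = arccos(p₁·p₂) ≈ 0.767 rad (44.0°). The total great-circle distance is δ·R ≈ 0.767 × 3959 ≈ 3038 mi, so the target fraction is f = 500/3038 ≈ 0.165.
Interpolate at f ≈ 0.165 with slerp weights a = sin((1−f)δ)/sin δ ≈ 0.861, b = sin(fδ)/sin δ ≈ 0.181.
p = a·p₁ + b·p₂ ≈ (0.977, 0.063, 0.203); φ = arcsin(p_z) ≈ 11.72°, λ = atan2(p_y, p_x) ≈ 3.71°.

≈ 11.7°N, 3.7°E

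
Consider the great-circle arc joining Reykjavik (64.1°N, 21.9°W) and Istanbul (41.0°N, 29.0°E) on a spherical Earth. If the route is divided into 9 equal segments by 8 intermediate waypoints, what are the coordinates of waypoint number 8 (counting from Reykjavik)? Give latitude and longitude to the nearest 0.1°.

From cos δ = sin φ₁ sin φ₂ + cos φ₁ cos φ₂ cos Δλ, the central angle is δ ≈ 0.647 rad (37.1°).
Interpolate at f = 8/9 with slerp weights a = sin((1−f)δ)/sin δ ≈ 0.119, b = sin(fδ)/sin δ ≈ 0.902.
p = a·p₁ + b·p₂ ≈ (0.644, 0.311, 0.699); φ = arcsin(p_z) ≈ 44.36°, λ = atan2(p_y, p_x) ≈ 25.76°.

≈ (44.4°N, 25.8°E)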